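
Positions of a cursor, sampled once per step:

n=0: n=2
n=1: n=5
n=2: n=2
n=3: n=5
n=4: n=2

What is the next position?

n=5

The jumps are +3, -3, +3, -3 — a geometric progression with ratio -1.
step 5: 2 + 3 → n=5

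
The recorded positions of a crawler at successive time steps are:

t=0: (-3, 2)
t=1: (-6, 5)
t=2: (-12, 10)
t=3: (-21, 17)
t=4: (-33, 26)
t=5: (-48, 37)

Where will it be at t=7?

(-87, 65)

Successive displacements: (-3, +3), (-6, +5), (-9, +7), (-12, +9), (-15, +11) — each changes by (-3, +2).
step 6: (-48, 37) + (-18, +13) → (-66, 50)
step 7: (-66, 50) + (-21, +15) → (-87, 65)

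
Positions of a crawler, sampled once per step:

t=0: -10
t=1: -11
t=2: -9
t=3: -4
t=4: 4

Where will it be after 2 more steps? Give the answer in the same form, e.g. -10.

First differences are -1, +2, +5, +8; their common second difference is +3 (constant acceleration).
step 5: 4 + 11 → 15
step 6: 15 + 14 → 29

29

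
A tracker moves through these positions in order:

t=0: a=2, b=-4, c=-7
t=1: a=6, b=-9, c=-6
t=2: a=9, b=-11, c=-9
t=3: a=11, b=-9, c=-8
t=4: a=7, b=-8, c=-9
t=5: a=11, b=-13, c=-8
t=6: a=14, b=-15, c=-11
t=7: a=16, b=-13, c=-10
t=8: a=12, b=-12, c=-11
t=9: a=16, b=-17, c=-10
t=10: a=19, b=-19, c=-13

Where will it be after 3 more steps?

a=21, b=-21, c=-12

Differencing gives (+4, -5, +1), (+3, -2, -3), (+2, +2, +1), (-4, +1, -1), (+4, -5, +1), (+3, -2, -3), (+2, +2, +1), (-4, +1, -1), (+4, -5, +1), (+3, -2, -3). This is the pattern (+4, -5, +1), (+3, -2, -3), (+2, +2, +1), (-4, +1, -1) repeated.
step 11: apply (+2, +2, +1) → a=21, b=-17, c=-12
step 12: apply (-4, +1, -1) → a=17, b=-16, c=-13
step 13: apply (+4, -5, +1) → a=21, b=-21, c=-12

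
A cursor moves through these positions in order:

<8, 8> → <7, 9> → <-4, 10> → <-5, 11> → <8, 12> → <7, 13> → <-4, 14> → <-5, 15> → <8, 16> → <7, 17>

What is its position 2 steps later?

First: cycles through 8, 7, -4, -5 every 4 steps. Step 11 lands at position 3 of the cycle → -5.
Second: linear, +1 per step → 19 at step 11.

<-5, 19>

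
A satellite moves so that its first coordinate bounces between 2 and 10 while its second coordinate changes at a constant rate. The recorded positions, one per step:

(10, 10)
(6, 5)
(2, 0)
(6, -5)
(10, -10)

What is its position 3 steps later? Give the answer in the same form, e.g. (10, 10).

The first coordinate reflects between 2 and 10, moving 4 per step.
  step 5: 10 → 6
  step 6: 6 → 2
  step 7: 2 → 6
The second coordinate changes by -5 each step: at step 7 it is -25.

(6, -25)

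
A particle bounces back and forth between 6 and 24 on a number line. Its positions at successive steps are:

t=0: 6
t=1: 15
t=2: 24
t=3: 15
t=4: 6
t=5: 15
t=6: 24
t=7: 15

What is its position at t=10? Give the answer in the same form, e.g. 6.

The value reflects between 6 and 24, moving 9 per step.
  step 8: 15 → 6
  step 9: 6 → 15
  step 10: 15 → 24

24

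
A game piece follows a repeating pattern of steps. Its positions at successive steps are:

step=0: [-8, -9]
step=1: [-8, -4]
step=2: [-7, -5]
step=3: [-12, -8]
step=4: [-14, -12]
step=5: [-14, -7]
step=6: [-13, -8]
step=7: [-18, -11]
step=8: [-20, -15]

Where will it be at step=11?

Step-to-step displacements: [+0, +5], [+1, -1], [-5, -3], [-2, -4], [+0, +5], [+1, -1], [-5, -3], [-2, -4] — a repeating cycle of length 4.
step 9: apply [+0, +5] → [-20, -10]
step 10: apply [+1, -1] → [-19, -11]
step 11: apply [-5, -3] → [-24, -14]

[-24, -14]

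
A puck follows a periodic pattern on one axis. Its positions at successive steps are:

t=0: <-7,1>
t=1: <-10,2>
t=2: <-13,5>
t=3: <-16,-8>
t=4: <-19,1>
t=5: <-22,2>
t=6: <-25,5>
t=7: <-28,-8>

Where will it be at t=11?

The first coordinate changes by -3 each step, so at step 11 it is -7 + 11·(-3) = -40.
The second coordinate repeats the cycle [1, 2, 5, -8] with period 4; step 11 mod 4 = 3, giving -8.

<-40,-8>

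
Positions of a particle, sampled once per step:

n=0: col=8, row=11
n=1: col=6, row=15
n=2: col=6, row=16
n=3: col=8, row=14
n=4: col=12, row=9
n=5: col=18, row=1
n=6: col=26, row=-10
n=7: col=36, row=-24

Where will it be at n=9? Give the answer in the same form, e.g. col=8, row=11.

First differences are (-2,+4), (+0,+1), (+2,-2), (+4,-5), (+6,-8), (+8,-11), (+10,-14); their common second difference is (+2,-3) (constant acceleration).
step 8: col=36, row=-24 + (+12,-17) → col=48, row=-41
step 9: col=48, row=-41 + (+14,-20) → col=62, row=-61

col=62, row=-61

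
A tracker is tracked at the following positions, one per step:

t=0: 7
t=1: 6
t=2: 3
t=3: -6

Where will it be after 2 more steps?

-114

The jumps are -1, -3, -9 — a geometric progression with ratio 3.
step 4: -6 − 27 → -33
step 5: -33 − 81 → -114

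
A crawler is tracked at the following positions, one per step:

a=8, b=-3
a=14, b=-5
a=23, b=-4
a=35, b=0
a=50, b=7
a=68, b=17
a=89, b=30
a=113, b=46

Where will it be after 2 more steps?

a=170, b=87

Taking differences between consecutive positions: (+6,-2), (+9,+1), (+12,+4), (+15,+7), (+18,+10), (+21,+13), (+24,+16). These grow by (+3,+3) each step.
step 8: a=113, b=46 + (+27,+19) → a=140, b=65
step 9: a=140, b=65 + (+30,+22) → a=170, b=87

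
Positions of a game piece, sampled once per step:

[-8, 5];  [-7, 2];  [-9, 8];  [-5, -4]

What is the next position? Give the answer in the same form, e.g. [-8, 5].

Step-to-step displacements: [+1, -3], [-2, +6], [+4, -12]; each is -2× the previous.
step 4: [-5, -4] + [-8, +24] → [-13, 20]

[-13, 20]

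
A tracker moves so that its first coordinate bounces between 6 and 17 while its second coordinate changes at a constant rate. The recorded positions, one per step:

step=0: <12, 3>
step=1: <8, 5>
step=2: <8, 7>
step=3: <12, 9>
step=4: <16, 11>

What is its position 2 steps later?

The first coordinate reflects between 6 and 17, moving 4 per step.
  step 5: 16 → 14
  step 6: 14 → 10
The second coordinate changes by +2 each step: at step 6 it is 15.

<10, 15>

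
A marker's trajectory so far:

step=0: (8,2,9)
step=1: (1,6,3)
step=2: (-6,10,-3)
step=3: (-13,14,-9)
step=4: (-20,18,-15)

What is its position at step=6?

(-34,26,-27)

Each step adds (-7,+4,-6) to the position.
step 5: (-20,18,-15) + (-7,+4,-6) → (-27,22,-21)
step 6: (-27,22,-21) + (-7,+4,-6) → (-34,26,-27)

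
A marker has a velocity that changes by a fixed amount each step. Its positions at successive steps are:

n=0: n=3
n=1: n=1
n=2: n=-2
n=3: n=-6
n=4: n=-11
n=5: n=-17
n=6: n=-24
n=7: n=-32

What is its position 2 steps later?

n=-51

First differences are -2, -3, -4, -5, -6, -7, -8; their common second difference is -1 (constant acceleration).
step 8: -32 − 9 → n=-41
step 9: -41 − 10 → n=-51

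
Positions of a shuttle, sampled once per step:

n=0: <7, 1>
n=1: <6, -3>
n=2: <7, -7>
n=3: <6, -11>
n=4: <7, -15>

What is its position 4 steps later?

<7, -31>

The first coordinate repeats the cycle [7, 6] with period 2; step 8 mod 2 = 0, giving 7.
The second coordinate changes by -4 each step, so at step 8 it is 1 + 8·(-4) = -31.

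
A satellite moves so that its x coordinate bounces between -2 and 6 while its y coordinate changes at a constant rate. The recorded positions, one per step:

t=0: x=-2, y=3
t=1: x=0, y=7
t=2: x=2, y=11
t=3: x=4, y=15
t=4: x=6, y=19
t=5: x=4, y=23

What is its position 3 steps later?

The x coordinate travels 2 per step and bounces off the walls at -2 and 6.
  step 6: 4 → 2
  step 7: 2 → 0
  step 8: 0 → -2
The y coordinate changes by +4 each step: at step 8 it is 35.

x=-2, y=35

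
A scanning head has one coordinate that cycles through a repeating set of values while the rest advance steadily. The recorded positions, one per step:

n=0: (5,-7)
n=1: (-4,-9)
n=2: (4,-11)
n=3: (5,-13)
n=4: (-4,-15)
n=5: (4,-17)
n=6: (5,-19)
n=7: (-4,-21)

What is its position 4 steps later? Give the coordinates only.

(4,-29)

First: cycles through 5, -4, 4 every 3 steps. Step 11 lands at position 2 of the cycle → 4.
Second: linear, -2 per step → -29 at step 11.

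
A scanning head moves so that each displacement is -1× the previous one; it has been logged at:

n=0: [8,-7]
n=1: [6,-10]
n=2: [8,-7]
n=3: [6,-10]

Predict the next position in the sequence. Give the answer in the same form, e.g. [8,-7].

[8,-7]

Consecutive displacements [-2,-3], [+2,+3], [-2,-3] scale by a factor of -1 each step.
step 4: [6,-10] + [+2,+3] → [8,-7]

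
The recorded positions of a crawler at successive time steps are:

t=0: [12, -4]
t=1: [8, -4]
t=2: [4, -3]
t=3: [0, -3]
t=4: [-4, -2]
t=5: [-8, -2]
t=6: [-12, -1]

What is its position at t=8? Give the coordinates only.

Differencing gives [-4, +0], [-4, +1], [-4, +0], [-4, +1], [-4, +0], [-4, +1]. This is the pattern [-4, +0], [-4, +1] repeated.
step 7: apply [-4, +0] → [-16, -1]
step 8: apply [-4, +1] → [-20, 0]

[-20, 0]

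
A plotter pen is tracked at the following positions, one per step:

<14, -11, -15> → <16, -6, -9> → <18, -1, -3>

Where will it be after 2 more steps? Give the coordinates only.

<22, 9, 9>

Constant displacement of <+2, +5, +6> per step.
step 3: <18, -1, -3> + <+2, +5, +6> → <20, 4, 3>
step 4: <20, 4, 3> + <+2, +5, +6> → <22, 9, 9>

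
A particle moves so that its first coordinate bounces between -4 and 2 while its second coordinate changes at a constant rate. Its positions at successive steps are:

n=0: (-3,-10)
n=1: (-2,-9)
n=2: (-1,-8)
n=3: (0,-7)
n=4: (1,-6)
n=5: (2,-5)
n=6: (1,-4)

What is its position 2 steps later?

The first coordinate travels 1 per step and bounces off the walls at -4 and 2.
  step 7: 1 → 0
  step 8: 0 → -1
The second coordinate changes by +1 each step: at step 8 it is -2.

(-1,-2)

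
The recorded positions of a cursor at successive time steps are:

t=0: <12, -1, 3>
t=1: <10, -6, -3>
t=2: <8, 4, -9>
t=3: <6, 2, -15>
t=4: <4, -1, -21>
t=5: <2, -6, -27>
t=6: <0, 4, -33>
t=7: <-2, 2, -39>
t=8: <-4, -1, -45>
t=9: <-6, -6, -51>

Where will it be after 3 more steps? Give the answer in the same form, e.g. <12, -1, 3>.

First: linear, -2 per step → -12 at step 12.
Second: cycles through -1, -6, 4, 2 every 4 steps. Step 12 lands at position 0 of the cycle → -1.
Third: linear, -6 per step → -69 at step 12.

<-12, -1, -69>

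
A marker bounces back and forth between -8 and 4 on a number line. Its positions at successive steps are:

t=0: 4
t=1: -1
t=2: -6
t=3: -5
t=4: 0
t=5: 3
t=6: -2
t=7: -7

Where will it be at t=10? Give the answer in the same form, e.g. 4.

2

The value travels 5 per step and bounces off the walls at -8 and 4.
  step 8: -7 → -4
  step 9: -4 → 1
  step 10: 1 → 2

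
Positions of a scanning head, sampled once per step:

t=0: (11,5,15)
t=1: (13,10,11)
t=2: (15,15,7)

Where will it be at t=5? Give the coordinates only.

(21,30,-5)

Each step adds (+2,+5,-4) to the position.
step 3: (15,15,7) + (+2,+5,-4) → (17,20,3)
step 4: (17,20,3) + (+2,+5,-4) → (19,25,-1)
step 5: (19,25,-1) + (+2,+5,-4) → (21,30,-5)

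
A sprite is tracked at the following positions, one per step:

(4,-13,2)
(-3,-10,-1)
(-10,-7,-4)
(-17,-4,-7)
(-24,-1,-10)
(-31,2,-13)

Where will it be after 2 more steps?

(-45,8,-19)

Constant displacement of (-7,+3,-3) per step.
step 6: (-31,2,-13) + (-7,+3,-3) → (-38,5,-16)
step 7: (-38,5,-16) + (-7,+3,-3) → (-45,8,-19)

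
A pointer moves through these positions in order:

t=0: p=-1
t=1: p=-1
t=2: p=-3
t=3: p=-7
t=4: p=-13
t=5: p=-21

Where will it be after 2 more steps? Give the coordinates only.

Successive displacements: +0, -2, -4, -6, -8 — each changes by -2.
step 6: -21 − 10 → p=-31
step 7: -31 − 12 → p=-43

p=-43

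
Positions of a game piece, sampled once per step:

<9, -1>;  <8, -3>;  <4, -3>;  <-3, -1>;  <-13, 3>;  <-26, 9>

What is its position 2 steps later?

Taking differences between consecutive positions: <-1, -2>, <-4, +0>, <-7, +2>, <-10, +4>, <-13, +6>. These grow by <-3, +2> each step.
step 6: <-26, 9> + <-16, +8> → <-42, 17>
step 7: <-42, 17> + <-19, +10> → <-61, 27>

<-61, 27>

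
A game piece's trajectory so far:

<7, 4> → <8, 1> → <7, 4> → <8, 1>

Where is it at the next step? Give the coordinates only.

Step-to-step displacements: <+1, -3>, <-1, +3>, <+1, -3>; each is -1× the previous.
step 4: <8, 1> + <-1, +3> → <7, 4>

<7, 4>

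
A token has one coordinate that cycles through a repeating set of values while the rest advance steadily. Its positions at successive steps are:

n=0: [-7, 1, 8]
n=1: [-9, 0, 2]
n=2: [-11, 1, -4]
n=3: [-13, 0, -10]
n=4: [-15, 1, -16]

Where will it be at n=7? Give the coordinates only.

First: linear, -2 per step → -21 at step 7.
Second: cycles through 1, 0 every 2 steps. Step 7 lands at position 1 of the cycle → 0.
Third: linear, -6 per step → -34 at step 7.

[-21, 0, -34]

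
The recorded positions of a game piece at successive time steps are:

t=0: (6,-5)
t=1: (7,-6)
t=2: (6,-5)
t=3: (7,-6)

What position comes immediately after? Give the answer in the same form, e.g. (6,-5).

The jumps are (+1,-1), (-1,+1), (+1,-1) — a geometric progression with ratio -1.
step 4: (7,-6) + (-1,+1) → (6,-5)

(6,-5)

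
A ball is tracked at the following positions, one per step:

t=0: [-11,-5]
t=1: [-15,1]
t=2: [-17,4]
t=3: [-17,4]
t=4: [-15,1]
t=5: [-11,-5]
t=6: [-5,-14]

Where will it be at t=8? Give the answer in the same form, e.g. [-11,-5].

First differences are [-4,+6], [-2,+3], [+0,+0], [+2,-3], [+4,-6], [+6,-9]; their common second difference is [+2,-3] (constant acceleration).
step 7: [-5,-14] + [+8,-12] → [3,-26]
step 8: [3,-26] + [+10,-15] → [13,-41]

[13,-41]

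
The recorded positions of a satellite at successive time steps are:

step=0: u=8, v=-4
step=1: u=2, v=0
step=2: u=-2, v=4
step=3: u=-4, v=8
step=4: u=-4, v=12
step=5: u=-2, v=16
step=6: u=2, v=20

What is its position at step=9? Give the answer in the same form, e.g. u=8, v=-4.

u=26, v=32

Successive displacements: (-6, +4), (-4, +4), (-2, +4), (+0, +4), (+2, +4), (+4, +4) — each changes by (+2, +0).
step 7: u=2, v=20 + (+6, +4) → u=8, v=24
step 8: u=8, v=24 + (+8, +4) → u=16, v=28
step 9: u=16, v=28 + (+10, +4) → u=26, v=32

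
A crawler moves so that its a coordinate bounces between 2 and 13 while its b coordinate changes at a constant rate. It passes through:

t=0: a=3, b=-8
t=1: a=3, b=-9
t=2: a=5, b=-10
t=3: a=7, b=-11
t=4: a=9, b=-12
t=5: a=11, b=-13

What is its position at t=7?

The a coordinate reflects between 2 and 13, moving 2 per step.
  step 6: 11 → 13
  step 7: 13 → 11
The b coordinate changes by -1 each step: at step 7 it is -15.

a=11, b=-15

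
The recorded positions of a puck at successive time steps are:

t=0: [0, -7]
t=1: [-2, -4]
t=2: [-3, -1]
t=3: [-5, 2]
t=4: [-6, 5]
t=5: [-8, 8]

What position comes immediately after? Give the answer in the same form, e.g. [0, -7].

The moves between consecutive positions are [-2, +3], [-1, +3], [-2, +3], [-1, +3], [-2, +3]; they repeat the 2-cycle [[-2, +3], [-1, +3]].
step 6: apply [-1, +3] → [-9, 11]

[-9, 11]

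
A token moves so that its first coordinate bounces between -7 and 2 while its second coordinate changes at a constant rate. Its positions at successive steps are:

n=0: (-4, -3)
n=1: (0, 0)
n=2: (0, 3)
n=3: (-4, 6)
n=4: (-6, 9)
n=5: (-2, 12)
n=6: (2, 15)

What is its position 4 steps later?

(0, 27)

The first coordinate travels 4 per step and bounces off the walls at -7 and 2.
  step 7: 2 → -2
  step 8: -2 → -6
  step 9: -6 → -4
  step 10: -4 → 0
The second coordinate changes by +3 each step: at step 10 it is 27.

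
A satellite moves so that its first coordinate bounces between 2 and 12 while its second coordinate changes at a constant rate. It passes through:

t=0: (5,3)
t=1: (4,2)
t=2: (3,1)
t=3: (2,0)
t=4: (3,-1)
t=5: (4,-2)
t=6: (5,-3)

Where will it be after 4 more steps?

(9,-7)

The first coordinate reflects between 2 and 12, moving 1 per step.
  step 7: 5 → 6
  step 8: 6 → 7
  step 9: 7 → 8
  step 10: 8 → 9
The second coordinate changes by -1 each step: at step 10 it is -7.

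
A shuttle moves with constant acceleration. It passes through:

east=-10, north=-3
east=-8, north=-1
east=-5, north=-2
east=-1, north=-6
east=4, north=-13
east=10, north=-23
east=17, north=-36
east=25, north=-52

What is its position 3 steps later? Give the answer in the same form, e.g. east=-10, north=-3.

Successive displacements: (+2, +2), (+3, -1), (+4, -4), (+5, -7), (+6, -10), (+7, -13), (+8, -16) — each changes by (+1, -3).
step 8: east=25, north=-52 + (+9, -19) → east=34, north=-71
step 9: east=34, north=-71 + (+10, -22) → east=44, north=-93
step 10: east=44, north=-93 + (+11, -25) → east=55, north=-118

east=55, north=-118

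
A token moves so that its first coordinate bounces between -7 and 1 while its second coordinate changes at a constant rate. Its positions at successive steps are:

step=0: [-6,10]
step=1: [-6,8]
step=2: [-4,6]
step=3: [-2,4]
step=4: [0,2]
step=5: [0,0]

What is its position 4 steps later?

The first coordinate reflects between -7 and 1, moving 2 per step.
  step 6: 0 → -2
  step 7: -2 → -4
  step 8: -4 → -6
  step 9: -6 → -6
The second coordinate changes by -2 each step: at step 9 it is -8.

[-6,-8]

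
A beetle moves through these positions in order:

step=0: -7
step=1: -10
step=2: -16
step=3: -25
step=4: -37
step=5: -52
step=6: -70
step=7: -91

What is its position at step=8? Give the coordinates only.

Successive displacements: -3, -6, -9, -12, -15, -18, -21 — each changes by -3.
step 8: -91 − 24 → -115

-115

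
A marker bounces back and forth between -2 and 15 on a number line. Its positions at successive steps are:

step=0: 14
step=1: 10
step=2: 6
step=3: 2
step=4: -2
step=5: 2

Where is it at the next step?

6

The value reflects between -2 and 15, moving 4 per step.
  step 6: 2 → 6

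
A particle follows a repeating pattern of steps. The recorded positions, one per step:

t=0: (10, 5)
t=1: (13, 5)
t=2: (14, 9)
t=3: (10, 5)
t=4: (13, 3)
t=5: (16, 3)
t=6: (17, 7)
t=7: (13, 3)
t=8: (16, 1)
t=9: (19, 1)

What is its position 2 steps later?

Step-to-step displacements: (+3, +0), (+1, +4), (-4, -4), (+3, -2), (+3, +0), (+1, +4), (-4, -4), (+3, -2), (+3, +0) — a repeating cycle of length 4.
step 10: apply (+1, +4) → (20, 5)
step 11: apply (-4, -4) → (16, 1)

(16, 1)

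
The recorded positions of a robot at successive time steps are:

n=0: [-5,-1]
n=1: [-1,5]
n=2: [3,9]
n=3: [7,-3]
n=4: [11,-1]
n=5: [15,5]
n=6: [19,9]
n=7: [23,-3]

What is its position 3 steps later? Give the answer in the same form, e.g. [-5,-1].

[35,9]

The first coordinate changes by +4 each step, so at step 10 it is -5 + 10·(4) = 35.
The second coordinate repeats the cycle [-1, 5, 9, -3] with period 4; step 10 mod 4 = 2, giving 9.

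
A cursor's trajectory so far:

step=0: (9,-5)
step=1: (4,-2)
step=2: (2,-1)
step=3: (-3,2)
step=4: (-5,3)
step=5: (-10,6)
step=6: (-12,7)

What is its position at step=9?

The moves between consecutive positions are (-5,+3), (-2,+1), (-5,+3), (-2,+1), (-5,+3), (-2,+1); they repeat the 2-cycle [(-5,+3), (-2,+1)].
step 7: apply (-5,+3) → (-17,10)
step 8: apply (-2,+1) → (-19,11)
step 9: apply (-5,+3) → (-24,14)

(-24,14)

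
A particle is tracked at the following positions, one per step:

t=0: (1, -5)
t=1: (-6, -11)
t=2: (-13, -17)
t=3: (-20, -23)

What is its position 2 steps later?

Constant displacement of (-7, -6) per step.
step 4: (-20, -23) + (-7, -6) → (-27, -29)
step 5: (-27, -29) + (-7, -6) → (-34, -35)

(-34, -35)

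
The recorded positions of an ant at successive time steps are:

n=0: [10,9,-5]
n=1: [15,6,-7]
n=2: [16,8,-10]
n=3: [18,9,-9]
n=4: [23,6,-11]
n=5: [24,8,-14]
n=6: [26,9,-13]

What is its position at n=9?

The moves between consecutive positions are [+5,-3,-2], [+1,+2,-3], [+2,+1,+1], [+5,-3,-2], [+1,+2,-3], [+2,+1,+1]; they repeat the 3-cycle [[+5,-3,-2], [+1,+2,-3], [+2,+1,+1]].
step 7: apply [+5,-3,-2] → [31,6,-15]
step 8: apply [+1,+2,-3] → [32,8,-18]
step 9: apply [+2,+1,+1] → [34,9,-17]

[34,9,-17]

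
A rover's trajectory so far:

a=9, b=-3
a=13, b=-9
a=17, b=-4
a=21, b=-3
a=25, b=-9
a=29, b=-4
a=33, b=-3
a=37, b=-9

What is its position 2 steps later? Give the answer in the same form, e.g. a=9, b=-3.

a=45, b=-3

The a coordinate changes by +4 each step, so at step 9 it is 9 + 9·(4) = 45.
The b coordinate repeats the cycle [-3, -9, -4] with period 3; step 9 mod 3 = 0, giving -3.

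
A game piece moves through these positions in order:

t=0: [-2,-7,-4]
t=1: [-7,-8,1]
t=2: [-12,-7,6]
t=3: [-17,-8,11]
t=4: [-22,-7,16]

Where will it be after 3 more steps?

[-37,-8,31]

The first coordinate changes by -5 each step, so at step 7 it is -2 + 7·(-5) = -37.
The second coordinate repeats the cycle [-7, -8] with period 2; step 7 mod 2 = 1, giving -8.
The third coordinate changes by +5 each step, so at step 7 it is -4 + 7·(5) = 31.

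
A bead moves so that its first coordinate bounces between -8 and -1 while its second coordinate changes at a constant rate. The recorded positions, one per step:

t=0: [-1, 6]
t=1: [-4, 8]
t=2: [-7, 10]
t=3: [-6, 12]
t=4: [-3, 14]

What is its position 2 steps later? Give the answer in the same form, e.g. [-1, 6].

The first coordinate travels 3 per step and bounces off the walls at -8 and -1.
  step 5: -3 → -2
  step 6: -2 → -5
The second coordinate changes by +2 each step: at step 6 it is 18.

[-5, 18]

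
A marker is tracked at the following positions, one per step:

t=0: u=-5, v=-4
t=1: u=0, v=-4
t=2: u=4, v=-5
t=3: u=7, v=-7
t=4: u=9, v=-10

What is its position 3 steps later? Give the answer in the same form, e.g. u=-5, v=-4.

Successive displacements: (+5, +0), (+4, -1), (+3, -2), (+2, -3) — each changes by (-1, -1).
step 5: u=9, v=-10 + (+1, -4) → u=10, v=-14
step 6: u=10, v=-14 + (+0, -5) → u=10, v=-19
step 7: u=10, v=-19 + (-1, -6) → u=9, v=-25

u=9, v=-25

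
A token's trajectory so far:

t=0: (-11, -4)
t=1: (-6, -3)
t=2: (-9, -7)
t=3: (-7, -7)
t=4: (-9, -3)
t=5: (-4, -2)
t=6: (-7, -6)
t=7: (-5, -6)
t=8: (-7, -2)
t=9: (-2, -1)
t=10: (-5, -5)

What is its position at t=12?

The moves between consecutive positions are (+5, +1), (-3, -4), (+2, +0), (-2, +4), (+5, +1), (-3, -4), (+2, +0), (-2, +4), (+5, +1), (-3, -4); they repeat the 4-cycle [(+5, +1), (-3, -4), (+2, +0), (-2, +4)].
step 11: apply (+2, +0) → (-3, -5)
step 12: apply (-2, +4) → (-5, -1)

(-5, -1)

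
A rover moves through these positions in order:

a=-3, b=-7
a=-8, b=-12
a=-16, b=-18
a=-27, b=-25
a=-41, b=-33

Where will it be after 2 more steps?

a=-78, b=-52

Successive displacements: (-5, -5), (-8, -6), (-11, -7), (-14, -8) — each changes by (-3, -1).
step 5: a=-41, b=-33 + (-17, -9) → a=-58, b=-42
step 6: a=-58, b=-42 + (-20, -10) → a=-78, b=-52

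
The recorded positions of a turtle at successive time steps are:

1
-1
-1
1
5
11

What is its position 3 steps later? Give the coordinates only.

Taking differences between consecutive positions: -2, +0, +2, +4, +6. These grow by +2 each step.
step 6: 11 + 8 → 19
step 7: 19 + 10 → 29
step 8: 29 + 12 → 41

41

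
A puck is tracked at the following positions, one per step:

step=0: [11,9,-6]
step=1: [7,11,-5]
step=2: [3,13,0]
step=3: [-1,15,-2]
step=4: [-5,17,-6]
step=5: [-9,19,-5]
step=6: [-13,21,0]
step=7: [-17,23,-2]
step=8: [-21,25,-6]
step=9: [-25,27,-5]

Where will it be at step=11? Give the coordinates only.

First: linear, -4 per step → -33 at step 11.
Second: linear, +2 per step → 31 at step 11.
Third: cycles through -6, -5, 0, -2 every 4 steps. Step 11 lands at position 3 of the cycle → -2.

[-33,31,-2]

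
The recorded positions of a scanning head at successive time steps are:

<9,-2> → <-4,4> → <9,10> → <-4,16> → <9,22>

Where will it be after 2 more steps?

<9,34>

The first coordinate repeats the cycle [9, -4] with period 2; step 6 mod 2 = 0, giving 9.
The second coordinate changes by +6 each step, so at step 6 it is -2 + 6·(6) = 34.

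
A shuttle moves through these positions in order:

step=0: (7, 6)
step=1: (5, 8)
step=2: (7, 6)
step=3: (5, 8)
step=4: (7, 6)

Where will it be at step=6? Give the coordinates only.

Consecutive displacements (-2, +2), (+2, -2), (-2, +2), (+2, -2) scale by a factor of -1 each step.
step 5: (7, 6) + (-2, +2) → (5, 8)
step 6: (5, 8) + (+2, -2) → (7, 6)

(7, 6)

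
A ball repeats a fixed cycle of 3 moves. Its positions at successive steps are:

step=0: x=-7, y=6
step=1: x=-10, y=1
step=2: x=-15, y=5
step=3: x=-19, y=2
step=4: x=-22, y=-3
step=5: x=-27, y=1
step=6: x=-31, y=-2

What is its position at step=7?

Step-to-step displacements: (-3,-5), (-5,+4), (-4,-3), (-3,-5), (-5,+4), (-4,-3) — a repeating cycle of length 3.
step 7: apply (-3,-5) → x=-34, y=-7

x=-34, y=-7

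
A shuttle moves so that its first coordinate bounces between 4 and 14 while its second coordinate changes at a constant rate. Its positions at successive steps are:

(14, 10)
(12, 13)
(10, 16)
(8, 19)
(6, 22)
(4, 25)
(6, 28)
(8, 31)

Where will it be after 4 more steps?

(12, 43)

The first coordinate travels 2 per step and bounces off the walls at 4 and 14.
  step 8: 8 → 10
  step 9: 10 → 12
  step 10: 12 → 14
  step 11: 14 → 12
The second coordinate changes by +3 each step: at step 11 it is 43.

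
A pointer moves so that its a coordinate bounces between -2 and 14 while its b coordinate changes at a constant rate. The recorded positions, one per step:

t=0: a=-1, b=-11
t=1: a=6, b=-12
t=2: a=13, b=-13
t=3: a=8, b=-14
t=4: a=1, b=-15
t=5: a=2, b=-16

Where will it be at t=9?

a=-2, b=-20

The a coordinate reflects between -2 and 14, moving 7 per step.
  step 6: 2 → 9
  step 7: 9 → 12
  step 8: 12 → 5
  step 9: 5 → -2
The b coordinate changes by -1 each step: at step 9 it is -20.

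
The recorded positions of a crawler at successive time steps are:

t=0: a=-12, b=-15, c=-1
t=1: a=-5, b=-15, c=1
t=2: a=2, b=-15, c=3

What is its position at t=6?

a=30, b=-15, c=11

The position changes by (+7, +0, +2) every step.
step 3: a=2, b=-15, c=3 + (+7, +0, +2) → a=9, b=-15, c=5
step 4: a=9, b=-15, c=5 + (+7, +0, +2) → a=16, b=-15, c=7
step 5: a=16, b=-15, c=7 + (+7, +0, +2) → a=23, b=-15, c=9
step 6: a=23, b=-15, c=9 + (+7, +0, +2) → a=30, b=-15, c=11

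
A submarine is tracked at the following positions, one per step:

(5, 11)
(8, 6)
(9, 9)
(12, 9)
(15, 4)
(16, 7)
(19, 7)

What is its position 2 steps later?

(23, 5)

Differencing gives (+3, -5), (+1, +3), (+3, +0), (+3, -5), (+1, +3), (+3, +0). This is the pattern (+3, -5), (+1, +3), (+3, +0) repeated.
step 7: apply (+3, -5) → (22, 2)
step 8: apply (+1, +3) → (23, 5)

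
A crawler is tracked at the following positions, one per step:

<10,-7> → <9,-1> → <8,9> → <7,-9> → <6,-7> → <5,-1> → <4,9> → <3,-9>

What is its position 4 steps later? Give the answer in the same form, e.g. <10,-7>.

<-1,-9>

First: linear, -1 per step → -1 at step 11.
Second: cycles through -7, -1, 9, -9 every 4 steps. Step 11 lands at position 3 of the cycle → -9.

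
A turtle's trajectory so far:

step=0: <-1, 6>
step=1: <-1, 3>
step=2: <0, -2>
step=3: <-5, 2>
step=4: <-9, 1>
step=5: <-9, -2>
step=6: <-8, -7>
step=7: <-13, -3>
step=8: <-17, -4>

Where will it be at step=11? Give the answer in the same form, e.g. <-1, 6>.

The moves between consecutive positions are <+0, -3>, <+1, -5>, <-5, +4>, <-4, -1>, <+0, -3>, <+1, -5>, <-5, +4>, <-4, -1>; they repeat the 4-cycle [<+0, -3>, <+1, -5>, <-5, +4>, <-4, -1>].
step 9: apply <+0, -3> → <-17, -7>
step 10: apply <+1, -5> → <-16, -12>
step 11: apply <-5, +4> → <-21, -8>

<-21, -8>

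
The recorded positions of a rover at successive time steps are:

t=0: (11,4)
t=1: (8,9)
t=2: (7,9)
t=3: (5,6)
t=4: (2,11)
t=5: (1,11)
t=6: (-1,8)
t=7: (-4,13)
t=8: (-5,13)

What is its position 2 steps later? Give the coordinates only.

(-10,15)

Differencing gives (-3,+5), (-1,+0), (-2,-3), (-3,+5), (-1,+0), (-2,-3), (-3,+5), (-1,+0). This is the pattern (-3,+5), (-1,+0), (-2,-3) repeated.
step 9: apply (-2,-3) → (-7,10)
step 10: apply (-3,+5) → (-10,15)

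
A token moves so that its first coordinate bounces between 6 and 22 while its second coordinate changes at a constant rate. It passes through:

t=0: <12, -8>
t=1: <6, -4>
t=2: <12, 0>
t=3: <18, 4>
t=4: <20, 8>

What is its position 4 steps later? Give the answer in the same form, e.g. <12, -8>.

The first coordinate travels 6 per step and bounces off the walls at 6 and 22.
  step 5: 20 → 14
  step 6: 14 → 8
  step 7: 8 → 10
  step 8: 10 → 16
The second coordinate changes by +4 each step: at step 8 it is 24.

<16, 24>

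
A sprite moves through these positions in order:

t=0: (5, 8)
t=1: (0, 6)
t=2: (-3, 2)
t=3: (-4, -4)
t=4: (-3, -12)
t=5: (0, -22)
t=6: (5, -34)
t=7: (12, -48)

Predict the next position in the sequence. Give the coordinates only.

(21, -64)

Successive displacements: (-5, -2), (-3, -4), (-1, -6), (+1, -8), (+3, -10), (+5, -12), (+7, -14) — each changes by (+2, -2).
step 8: (12, -48) + (+9, -16) → (21, -64)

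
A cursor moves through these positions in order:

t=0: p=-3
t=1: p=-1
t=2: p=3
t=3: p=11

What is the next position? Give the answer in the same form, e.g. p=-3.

Consecutive displacements +2, +4, +8 scale by a factor of 2 each step.
step 4: 11 + 16 → p=27

p=27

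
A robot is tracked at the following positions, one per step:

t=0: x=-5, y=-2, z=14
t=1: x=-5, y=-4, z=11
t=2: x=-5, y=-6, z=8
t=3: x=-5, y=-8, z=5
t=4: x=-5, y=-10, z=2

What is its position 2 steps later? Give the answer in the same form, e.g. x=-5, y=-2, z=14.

x=-5, y=-14, z=-4

Constant displacement of (+0, -2, -3) per step.
step 5: x=-5, y=-10, z=2 + (+0, -2, -3) → x=-5, y=-12, z=-1
step 6: x=-5, y=-12, z=-1 + (+0, -2, -3) → x=-5, y=-14, z=-4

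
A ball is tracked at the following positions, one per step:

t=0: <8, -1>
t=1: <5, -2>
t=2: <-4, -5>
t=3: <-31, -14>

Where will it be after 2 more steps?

The jumps are <-3, -1>, <-9, -3>, <-27, -9> — a geometric progression with ratio 3.
step 4: <-31, -14> + <-81, -27> → <-112, -41>
step 5: <-112, -41> + <-243, -81> → <-355, -122>

<-355, -122>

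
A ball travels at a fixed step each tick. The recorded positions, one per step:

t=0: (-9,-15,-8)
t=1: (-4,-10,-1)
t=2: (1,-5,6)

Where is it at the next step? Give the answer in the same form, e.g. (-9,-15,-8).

(6,0,13)

The position changes by (+5,+5,+7) every step.
step 3: (1,-5,6) + (+5,+5,+7) → (6,0,13)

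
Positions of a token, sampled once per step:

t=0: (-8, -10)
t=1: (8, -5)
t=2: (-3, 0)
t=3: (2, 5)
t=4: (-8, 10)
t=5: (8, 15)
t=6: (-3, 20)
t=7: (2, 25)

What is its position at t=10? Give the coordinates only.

First: cycles through -8, 8, -3, 2 every 4 steps. Step 10 lands at position 2 of the cycle → -3.
Second: linear, +5 per step → 40 at step 10.

(-3, 40)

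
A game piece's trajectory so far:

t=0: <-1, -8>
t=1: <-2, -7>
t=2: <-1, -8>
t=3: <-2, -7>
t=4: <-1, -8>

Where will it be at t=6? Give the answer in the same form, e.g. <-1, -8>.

Consecutive displacements <-1, +1>, <+1, -1>, <-1, +1>, <+1, -1> scale by a factor of -1 each step.
step 5: <-1, -8> + <-1, +1> → <-2, -7>
step 6: <-2, -7> + <+1, -1> → <-1, -8>

<-1, -8>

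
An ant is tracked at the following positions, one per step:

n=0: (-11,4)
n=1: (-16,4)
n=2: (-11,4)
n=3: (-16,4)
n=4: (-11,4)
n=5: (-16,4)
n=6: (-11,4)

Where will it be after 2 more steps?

(-11,4)

The moves between consecutive positions are (-5,+0), (+5,+0), (-5,+0), (+5,+0), (-5,+0), (+5,+0); they repeat the 2-cycle [(-5,+0), (+5,+0)].
step 7: apply (-5,+0) → (-16,4)
step 8: apply (+5,+0) → (-11,4)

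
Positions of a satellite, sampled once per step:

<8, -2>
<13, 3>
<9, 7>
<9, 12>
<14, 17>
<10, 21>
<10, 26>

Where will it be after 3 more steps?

Differencing gives <+5, +5>, <-4, +4>, <+0, +5>, <+5, +5>, <-4, +4>, <+0, +5>. This is the pattern <+5, +5>, <-4, +4>, <+0, +5> repeated.
step 7: apply <+5, +5> → <15, 31>
step 8: apply <-4, +4> → <11, 35>
step 9: apply <+0, +5> → <11, 40>

<11, 40>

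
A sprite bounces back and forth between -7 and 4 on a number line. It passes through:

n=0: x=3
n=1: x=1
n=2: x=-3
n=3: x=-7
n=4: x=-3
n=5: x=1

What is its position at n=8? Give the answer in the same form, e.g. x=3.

x=-5

The value reflects between -7 and 4, moving 4 per step.
  step 6: 1 → 3
  step 7: 3 → -1
  step 8: -1 → -5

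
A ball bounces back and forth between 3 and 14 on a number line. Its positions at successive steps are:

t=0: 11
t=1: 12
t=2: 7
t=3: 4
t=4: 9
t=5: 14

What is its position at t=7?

The value travels 5 per step and bounces off the walls at 3 and 14.
  step 6: 14 → 9
  step 7: 9 → 4

4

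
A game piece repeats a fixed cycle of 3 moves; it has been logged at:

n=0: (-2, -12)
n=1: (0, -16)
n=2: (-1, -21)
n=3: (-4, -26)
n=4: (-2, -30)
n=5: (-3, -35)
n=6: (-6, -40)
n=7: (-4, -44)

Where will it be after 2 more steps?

Step-to-step displacements: (+2, -4), (-1, -5), (-3, -5), (+2, -4), (-1, -5), (-3, -5), (+2, -4) — a repeating cycle of length 3.
step 8: apply (-1, -5) → (-5, -49)
step 9: apply (-3, -5) → (-8, -54)

(-8, -54)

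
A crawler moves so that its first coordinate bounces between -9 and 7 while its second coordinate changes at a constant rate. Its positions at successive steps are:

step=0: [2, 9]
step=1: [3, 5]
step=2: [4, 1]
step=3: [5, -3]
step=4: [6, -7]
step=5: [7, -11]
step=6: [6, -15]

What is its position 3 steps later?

[3, -27]

The first coordinate reflects between -9 and 7, moving 1 per step.
  step 7: 6 → 5
  step 8: 5 → 4
  step 9: 4 → 3
The second coordinate changes by -4 each step: at step 9 it is -27.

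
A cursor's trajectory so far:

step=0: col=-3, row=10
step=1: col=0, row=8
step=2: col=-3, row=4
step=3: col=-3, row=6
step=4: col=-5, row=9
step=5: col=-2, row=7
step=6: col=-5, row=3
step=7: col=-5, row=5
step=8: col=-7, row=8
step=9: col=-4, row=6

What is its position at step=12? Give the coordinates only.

col=-9, row=7

The moves between consecutive positions are (+3, -2), (-3, -4), (+0, +2), (-2, +3), (+3, -2), (-3, -4), (+0, +2), (-2, +3), (+3, -2); they repeat the 4-cycle [(+3, -2), (-3, -4), (+0, +2), (-2, +3)].
step 10: apply (-3, -4) → col=-7, row=2
step 11: apply (+0, +2) → col=-7, row=4
step 12: apply (-2, +3) → col=-9, row=7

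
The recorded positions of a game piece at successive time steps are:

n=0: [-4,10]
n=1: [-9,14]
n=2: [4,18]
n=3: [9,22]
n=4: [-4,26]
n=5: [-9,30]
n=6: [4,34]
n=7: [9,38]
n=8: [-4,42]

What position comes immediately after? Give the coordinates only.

First: cycles through -4, -9, 4, 9 every 4 steps. Step 9 lands at position 1 of the cycle → -9.
Second: linear, +4 per step → 46 at step 9.

[-9,46]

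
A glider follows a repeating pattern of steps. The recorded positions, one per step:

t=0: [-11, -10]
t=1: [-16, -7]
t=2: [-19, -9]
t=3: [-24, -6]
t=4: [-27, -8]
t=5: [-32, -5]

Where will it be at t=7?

[-40, -4]

Differencing gives [-5, +3], [-3, -2], [-5, +3], [-3, -2], [-5, +3]. This is the pattern [-5, +3], [-3, -2] repeated.
step 6: apply [-3, -2] → [-35, -7]
step 7: apply [-5, +3] → [-40, -4]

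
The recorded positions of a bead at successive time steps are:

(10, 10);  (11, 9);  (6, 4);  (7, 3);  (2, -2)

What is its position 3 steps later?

(-1, -9)

Differencing gives (+1, -1), (-5, -5), (+1, -1), (-5, -5). This is the pattern (+1, -1), (-5, -5) repeated.
step 5: apply (+1, -1) → (3, -3)
step 6: apply (-5, -5) → (-2, -8)
step 7: apply (+1, -1) → (-1, -9)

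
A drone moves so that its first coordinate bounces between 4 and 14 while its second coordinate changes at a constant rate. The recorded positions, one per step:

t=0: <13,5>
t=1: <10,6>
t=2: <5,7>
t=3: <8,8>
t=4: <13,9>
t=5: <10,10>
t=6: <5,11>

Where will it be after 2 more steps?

<13,13>

The first coordinate reflects between 4 and 14, moving 5 per step.
  step 7: 5 → 8
  step 8: 8 → 13
The second coordinate changes by +1 each step: at step 8 it is 13.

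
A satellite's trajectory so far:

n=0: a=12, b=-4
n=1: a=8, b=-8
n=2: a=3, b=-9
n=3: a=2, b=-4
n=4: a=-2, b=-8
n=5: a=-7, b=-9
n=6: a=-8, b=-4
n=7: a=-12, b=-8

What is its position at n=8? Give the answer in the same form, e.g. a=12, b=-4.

The moves between consecutive positions are (-4,-4), (-5,-1), (-1,+5), (-4,-4), (-5,-1), (-1,+5), (-4,-4); they repeat the 3-cycle [(-4,-4), (-5,-1), (-1,+5)].
step 8: apply (-5,-1) → a=-17, b=-9

a=-17, b=-9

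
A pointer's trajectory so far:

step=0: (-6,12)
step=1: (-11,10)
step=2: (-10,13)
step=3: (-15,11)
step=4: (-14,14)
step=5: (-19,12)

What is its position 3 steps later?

(-22,16)

The moves between consecutive positions are (-5,-2), (+1,+3), (-5,-2), (+1,+3), (-5,-2); they repeat the 2-cycle [(-5,-2), (+1,+3)].
step 6: apply (+1,+3) → (-18,15)
step 7: apply (-5,-2) → (-23,13)
step 8: apply (+1,+3) → (-22,16)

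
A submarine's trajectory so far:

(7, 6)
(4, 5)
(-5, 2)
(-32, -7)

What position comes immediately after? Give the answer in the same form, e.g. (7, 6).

(-113, -34)

Consecutive displacements (-3, -1), (-9, -3), (-27, -9) scale by a factor of 3 each step.
step 4: (-32, -7) + (-81, -27) → (-113, -34)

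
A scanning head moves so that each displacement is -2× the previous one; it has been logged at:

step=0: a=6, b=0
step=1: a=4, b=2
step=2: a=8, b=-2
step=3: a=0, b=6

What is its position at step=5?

a=-16, b=22

Step-to-step displacements: (-2, +2), (+4, -4), (-8, +8); each is -2× the previous.
step 4: a=0, b=6 + (+16, -16) → a=16, b=-10
step 5: a=16, b=-10 + (-32, +32) → a=-16, b=22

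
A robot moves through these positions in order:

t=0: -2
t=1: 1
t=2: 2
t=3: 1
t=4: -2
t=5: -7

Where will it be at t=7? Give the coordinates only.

Successive displacements: +3, +1, -1, -3, -5 — each changes by -2.
step 6: -7 − 7 → -14
step 7: -14 − 9 → -23

-23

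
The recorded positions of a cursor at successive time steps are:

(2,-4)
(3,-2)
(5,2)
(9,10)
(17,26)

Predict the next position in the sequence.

Step-to-step displacements: (+1,+2), (+2,+4), (+4,+8), (+8,+16); each is 2× the previous.
step 5: (17,26) + (+16,+32) → (33,58)

(33,58)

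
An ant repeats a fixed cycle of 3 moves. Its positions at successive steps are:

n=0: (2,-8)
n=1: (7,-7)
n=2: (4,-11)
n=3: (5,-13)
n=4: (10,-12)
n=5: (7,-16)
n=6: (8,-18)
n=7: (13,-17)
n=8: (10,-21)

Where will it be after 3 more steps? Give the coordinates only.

Differencing gives (+5,+1), (-3,-4), (+1,-2), (+5,+1), (-3,-4), (+1,-2), (+5,+1), (-3,-4). This is the pattern (+5,+1), (-3,-4), (+1,-2) repeated.
step 9: apply (+1,-2) → (11,-23)
step 10: apply (+5,+1) → (16,-22)
step 11: apply (-3,-4) → (13,-26)

(13,-26)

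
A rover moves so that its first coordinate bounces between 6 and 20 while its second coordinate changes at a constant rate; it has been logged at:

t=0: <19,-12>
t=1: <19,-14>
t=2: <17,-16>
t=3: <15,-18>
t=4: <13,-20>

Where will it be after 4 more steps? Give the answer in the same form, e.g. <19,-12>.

<7,-28>

The first coordinate reflects between 6 and 20, moving 2 per step.
  step 5: 13 → 11
  step 6: 11 → 9
  step 7: 9 → 7
  step 8: 7 → 7
The second coordinate changes by -2 each step: at step 8 it is -28.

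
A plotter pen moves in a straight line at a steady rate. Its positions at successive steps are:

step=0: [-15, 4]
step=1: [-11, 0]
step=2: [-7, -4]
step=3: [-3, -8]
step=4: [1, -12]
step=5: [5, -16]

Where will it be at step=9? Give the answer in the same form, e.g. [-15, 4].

[21, -32]

The position changes by [+4, -4] every step.
step 6: [5, -16] + [+4, -4] → [9, -20]
step 7: [9, -20] + [+4, -4] → [13, -24]
step 8: [13, -24] + [+4, -4] → [17, -28]
step 9: [17, -28] + [+4, -4] → [21, -32]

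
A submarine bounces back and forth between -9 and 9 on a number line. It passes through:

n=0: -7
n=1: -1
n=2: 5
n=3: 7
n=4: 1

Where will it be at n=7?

-1

The value travels 6 per step and bounces off the walls at -9 and 9.
  step 5: 1 → -5
  step 6: -5 → -7
  step 7: -7 → -1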